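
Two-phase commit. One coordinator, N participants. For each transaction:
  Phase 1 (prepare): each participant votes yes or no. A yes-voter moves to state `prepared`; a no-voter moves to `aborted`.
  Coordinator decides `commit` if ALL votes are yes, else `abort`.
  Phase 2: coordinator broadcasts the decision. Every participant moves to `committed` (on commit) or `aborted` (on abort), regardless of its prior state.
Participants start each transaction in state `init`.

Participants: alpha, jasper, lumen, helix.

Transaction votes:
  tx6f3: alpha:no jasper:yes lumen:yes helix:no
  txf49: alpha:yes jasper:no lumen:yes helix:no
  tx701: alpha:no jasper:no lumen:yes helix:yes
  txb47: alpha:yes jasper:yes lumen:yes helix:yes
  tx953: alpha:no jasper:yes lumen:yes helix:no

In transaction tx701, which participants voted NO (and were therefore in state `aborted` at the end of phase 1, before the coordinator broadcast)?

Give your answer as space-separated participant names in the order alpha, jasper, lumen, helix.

Txn tx701 phase 1: alpha no -> aborted; jasper no -> aborted; lumen yes -> prepared; helix yes -> prepared

Answer: alpha jasper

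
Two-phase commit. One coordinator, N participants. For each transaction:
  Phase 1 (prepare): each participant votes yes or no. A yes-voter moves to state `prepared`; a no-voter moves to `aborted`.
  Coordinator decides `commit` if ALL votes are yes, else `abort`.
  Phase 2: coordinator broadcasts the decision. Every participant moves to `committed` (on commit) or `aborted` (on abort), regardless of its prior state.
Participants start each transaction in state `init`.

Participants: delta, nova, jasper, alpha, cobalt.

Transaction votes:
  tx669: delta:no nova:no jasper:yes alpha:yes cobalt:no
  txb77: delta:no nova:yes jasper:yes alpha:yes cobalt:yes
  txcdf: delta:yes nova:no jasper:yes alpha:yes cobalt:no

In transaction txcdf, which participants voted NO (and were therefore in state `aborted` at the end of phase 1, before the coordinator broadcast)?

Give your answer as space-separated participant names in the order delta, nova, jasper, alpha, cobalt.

Txn txcdf phase 1: delta yes -> prepared; nova no -> aborted; jasper yes -> prepared; alpha yes -> prepared; cobalt no -> aborted

Answer: nova cobalt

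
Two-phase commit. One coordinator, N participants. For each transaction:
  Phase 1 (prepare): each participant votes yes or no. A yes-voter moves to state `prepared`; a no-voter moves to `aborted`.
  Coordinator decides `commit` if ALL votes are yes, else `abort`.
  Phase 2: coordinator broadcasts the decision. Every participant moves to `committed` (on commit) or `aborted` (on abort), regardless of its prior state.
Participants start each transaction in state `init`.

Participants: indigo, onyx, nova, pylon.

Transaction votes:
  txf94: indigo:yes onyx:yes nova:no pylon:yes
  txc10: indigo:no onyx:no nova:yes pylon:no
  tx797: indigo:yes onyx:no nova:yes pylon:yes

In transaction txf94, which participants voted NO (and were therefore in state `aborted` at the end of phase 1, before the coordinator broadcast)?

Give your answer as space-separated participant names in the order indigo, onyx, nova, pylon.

Txn txf94 phase 1: indigo yes -> prepared; onyx yes -> prepared; nova no -> aborted; pylon yes -> prepared

Answer: nova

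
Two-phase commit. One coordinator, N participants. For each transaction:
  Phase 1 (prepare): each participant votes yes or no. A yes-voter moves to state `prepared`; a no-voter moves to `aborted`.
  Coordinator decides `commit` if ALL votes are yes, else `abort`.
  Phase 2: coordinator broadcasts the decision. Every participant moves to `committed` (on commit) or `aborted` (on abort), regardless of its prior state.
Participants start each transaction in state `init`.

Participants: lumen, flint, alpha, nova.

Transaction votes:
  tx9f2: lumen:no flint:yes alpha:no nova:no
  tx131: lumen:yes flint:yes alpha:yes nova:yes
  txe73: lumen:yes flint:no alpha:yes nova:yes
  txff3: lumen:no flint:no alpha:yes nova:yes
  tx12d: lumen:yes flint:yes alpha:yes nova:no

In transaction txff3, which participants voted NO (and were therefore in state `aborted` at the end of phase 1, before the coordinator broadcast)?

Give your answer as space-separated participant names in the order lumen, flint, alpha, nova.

Answer: lumen flint

Derivation:
Txn txff3 phase 1: lumen no -> aborted; flint no -> aborted; alpha yes -> prepared; nova yes -> prepared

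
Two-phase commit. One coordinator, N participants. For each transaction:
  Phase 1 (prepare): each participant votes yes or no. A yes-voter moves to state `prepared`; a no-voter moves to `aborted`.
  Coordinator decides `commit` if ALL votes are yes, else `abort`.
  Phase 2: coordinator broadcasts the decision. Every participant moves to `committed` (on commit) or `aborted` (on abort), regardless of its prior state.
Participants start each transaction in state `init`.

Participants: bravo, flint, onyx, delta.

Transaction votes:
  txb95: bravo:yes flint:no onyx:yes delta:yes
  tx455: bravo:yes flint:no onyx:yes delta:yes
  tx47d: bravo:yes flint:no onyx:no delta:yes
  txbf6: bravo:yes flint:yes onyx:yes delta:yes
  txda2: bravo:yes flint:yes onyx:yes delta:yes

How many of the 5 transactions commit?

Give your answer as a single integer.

txb95: no from flint -> abort (commits=0)
tx455: no from flint -> abort (commits=0)
tx47d: no from flint, onyx -> abort (commits=0)
txbf6: all yes -> commit (commits=1)
txda2: all yes -> commit (commits=2)

Answer: 2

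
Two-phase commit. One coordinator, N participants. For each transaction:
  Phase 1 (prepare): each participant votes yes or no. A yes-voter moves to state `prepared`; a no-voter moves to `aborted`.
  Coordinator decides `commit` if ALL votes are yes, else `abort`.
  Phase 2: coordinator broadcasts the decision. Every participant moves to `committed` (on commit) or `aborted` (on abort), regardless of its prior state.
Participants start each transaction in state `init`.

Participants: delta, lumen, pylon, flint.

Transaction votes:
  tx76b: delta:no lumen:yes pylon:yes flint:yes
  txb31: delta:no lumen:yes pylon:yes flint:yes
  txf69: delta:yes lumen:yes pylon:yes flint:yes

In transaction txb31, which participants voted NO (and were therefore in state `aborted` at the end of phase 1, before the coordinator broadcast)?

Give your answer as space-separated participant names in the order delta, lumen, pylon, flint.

Answer: delta

Derivation:
Txn txb31 phase 1: delta no -> aborted; lumen yes -> prepared; pylon yes -> prepared; flint yes -> prepared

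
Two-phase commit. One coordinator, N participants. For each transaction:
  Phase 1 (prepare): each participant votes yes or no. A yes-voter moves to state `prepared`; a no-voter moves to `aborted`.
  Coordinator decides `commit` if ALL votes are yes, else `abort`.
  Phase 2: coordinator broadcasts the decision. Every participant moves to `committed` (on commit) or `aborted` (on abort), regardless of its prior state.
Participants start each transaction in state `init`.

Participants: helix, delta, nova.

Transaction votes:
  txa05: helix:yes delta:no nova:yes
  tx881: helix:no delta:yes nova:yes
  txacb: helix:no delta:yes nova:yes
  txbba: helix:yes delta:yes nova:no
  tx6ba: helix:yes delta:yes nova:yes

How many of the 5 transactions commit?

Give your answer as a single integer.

txa05: no from delta -> abort (commits=0)
tx881: no from helix -> abort (commits=0)
txacb: no from helix -> abort (commits=0)
txbba: no from nova -> abort (commits=0)
tx6ba: all yes -> commit (commits=1)

Answer: 1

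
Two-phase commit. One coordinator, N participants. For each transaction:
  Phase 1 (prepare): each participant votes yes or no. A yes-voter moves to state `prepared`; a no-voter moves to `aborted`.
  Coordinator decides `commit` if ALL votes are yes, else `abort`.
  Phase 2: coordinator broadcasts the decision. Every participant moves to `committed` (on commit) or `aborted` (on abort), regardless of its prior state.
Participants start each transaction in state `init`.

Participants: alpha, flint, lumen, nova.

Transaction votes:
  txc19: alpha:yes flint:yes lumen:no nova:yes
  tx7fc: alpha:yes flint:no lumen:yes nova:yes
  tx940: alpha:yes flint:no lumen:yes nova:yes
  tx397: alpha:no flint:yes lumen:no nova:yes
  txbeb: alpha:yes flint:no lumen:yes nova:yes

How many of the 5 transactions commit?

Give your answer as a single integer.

txc19: no from lumen -> abort (commits=0)
tx7fc: no from flint -> abort (commits=0)
tx940: no from flint -> abort (commits=0)
tx397: no from alpha, lumen -> abort (commits=0)
txbeb: no from flint -> abort (commits=0)

Answer: 0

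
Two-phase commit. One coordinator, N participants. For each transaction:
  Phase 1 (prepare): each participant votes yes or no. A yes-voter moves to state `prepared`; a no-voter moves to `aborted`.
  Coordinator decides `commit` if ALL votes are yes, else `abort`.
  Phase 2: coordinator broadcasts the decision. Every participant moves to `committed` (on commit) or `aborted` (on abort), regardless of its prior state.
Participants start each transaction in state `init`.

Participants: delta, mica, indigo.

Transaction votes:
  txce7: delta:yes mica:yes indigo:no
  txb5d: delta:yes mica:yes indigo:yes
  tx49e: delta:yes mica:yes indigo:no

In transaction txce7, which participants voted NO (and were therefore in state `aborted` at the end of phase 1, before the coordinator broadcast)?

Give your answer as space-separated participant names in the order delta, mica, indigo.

Answer: indigo

Derivation:
Txn txce7 phase 1: delta yes -> prepared; mica yes -> prepared; indigo no -> aborted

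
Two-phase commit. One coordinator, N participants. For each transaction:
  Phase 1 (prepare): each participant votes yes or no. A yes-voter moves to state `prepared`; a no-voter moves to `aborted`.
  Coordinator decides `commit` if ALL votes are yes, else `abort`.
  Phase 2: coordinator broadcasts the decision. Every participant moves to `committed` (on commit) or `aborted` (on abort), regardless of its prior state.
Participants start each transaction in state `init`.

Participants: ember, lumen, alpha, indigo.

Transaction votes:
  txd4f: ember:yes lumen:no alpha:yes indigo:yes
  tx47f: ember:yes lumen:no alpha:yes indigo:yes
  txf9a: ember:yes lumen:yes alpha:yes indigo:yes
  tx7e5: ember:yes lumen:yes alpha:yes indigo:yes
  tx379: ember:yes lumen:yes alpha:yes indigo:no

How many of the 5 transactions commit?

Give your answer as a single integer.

Answer: 2

Derivation:
txd4f: no from lumen -> abort (commits=0)
tx47f: no from lumen -> abort (commits=0)
txf9a: all yes -> commit (commits=1)
tx7e5: all yes -> commit (commits=2)
tx379: no from indigo -> abort (commits=2)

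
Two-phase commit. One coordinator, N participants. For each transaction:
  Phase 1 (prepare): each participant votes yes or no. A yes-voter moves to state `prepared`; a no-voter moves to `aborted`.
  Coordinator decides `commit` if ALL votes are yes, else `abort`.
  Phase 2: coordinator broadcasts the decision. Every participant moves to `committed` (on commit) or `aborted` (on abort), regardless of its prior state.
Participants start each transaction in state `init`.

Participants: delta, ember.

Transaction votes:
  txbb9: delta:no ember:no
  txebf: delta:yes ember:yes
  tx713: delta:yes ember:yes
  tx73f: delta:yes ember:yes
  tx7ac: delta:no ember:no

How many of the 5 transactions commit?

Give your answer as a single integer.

Answer: 3

Derivation:
txbb9: no from delta, ember -> abort (commits=0)
txebf: all yes -> commit (commits=1)
tx713: all yes -> commit (commits=2)
tx73f: all yes -> commit (commits=3)
tx7ac: no from delta, ember -> abort (commits=3)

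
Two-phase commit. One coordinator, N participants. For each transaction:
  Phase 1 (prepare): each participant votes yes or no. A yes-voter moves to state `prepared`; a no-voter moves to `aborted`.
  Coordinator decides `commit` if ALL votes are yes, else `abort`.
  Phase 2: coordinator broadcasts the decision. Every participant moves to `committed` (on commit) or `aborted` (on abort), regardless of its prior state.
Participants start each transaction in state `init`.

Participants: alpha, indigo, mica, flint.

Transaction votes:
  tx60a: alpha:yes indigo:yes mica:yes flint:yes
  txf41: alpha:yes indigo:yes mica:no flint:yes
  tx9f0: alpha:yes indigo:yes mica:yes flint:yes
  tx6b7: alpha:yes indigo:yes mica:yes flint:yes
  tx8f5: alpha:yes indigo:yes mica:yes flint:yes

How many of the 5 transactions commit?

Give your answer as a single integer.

tx60a: all yes -> commit (commits=1)
txf41: no from mica -> abort (commits=1)
tx9f0: all yes -> commit (commits=2)
tx6b7: all yes -> commit (commits=3)
tx8f5: all yes -> commit (commits=4)

Answer: 4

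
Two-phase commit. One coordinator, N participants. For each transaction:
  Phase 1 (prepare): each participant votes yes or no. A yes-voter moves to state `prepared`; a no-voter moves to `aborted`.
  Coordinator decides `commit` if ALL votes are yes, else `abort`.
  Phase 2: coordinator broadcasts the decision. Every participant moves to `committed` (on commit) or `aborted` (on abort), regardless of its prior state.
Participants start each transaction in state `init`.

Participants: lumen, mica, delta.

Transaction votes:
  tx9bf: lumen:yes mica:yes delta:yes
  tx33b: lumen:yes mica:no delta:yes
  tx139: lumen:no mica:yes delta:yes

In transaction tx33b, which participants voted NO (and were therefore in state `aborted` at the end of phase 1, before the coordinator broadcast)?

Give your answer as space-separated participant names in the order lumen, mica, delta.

Answer: mica

Derivation:
Txn tx33b phase 1: lumen yes -> prepared; mica no -> aborted; delta yes -> prepared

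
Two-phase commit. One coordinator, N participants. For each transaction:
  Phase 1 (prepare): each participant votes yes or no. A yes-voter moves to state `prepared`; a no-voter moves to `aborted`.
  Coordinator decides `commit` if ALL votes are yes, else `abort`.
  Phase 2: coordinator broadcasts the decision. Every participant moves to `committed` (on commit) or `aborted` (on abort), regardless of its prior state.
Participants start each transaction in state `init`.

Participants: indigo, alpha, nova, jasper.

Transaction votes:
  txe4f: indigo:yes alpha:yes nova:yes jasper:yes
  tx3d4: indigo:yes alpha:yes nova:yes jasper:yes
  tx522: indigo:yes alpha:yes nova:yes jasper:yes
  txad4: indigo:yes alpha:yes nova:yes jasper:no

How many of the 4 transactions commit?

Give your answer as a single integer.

txe4f: all yes -> commit (commits=1)
tx3d4: all yes -> commit (commits=2)
tx522: all yes -> commit (commits=3)
txad4: no from jasper -> abort (commits=3)

Answer: 3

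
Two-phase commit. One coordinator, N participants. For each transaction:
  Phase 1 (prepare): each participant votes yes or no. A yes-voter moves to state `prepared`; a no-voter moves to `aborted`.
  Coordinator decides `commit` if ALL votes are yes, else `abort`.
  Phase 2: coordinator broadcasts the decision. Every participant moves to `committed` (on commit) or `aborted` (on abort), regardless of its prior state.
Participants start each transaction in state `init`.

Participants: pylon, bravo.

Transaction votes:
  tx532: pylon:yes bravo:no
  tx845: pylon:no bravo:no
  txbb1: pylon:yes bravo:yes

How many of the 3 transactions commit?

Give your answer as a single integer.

Answer: 1

Derivation:
tx532: no from bravo -> abort (commits=0)
tx845: no from pylon, bravo -> abort (commits=0)
txbb1: all yes -> commit (commits=1)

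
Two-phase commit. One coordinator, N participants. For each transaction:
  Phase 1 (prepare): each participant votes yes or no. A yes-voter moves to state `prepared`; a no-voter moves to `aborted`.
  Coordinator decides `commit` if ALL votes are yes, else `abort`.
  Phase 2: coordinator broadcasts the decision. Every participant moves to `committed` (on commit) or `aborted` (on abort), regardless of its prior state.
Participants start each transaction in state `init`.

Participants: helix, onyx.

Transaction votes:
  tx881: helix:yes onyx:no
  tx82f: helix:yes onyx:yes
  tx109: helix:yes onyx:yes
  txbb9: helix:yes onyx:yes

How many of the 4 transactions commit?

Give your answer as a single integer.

tx881: no from onyx -> abort (commits=0)
tx82f: all yes -> commit (commits=1)
tx109: all yes -> commit (commits=2)
txbb9: all yes -> commit (commits=3)

Answer: 3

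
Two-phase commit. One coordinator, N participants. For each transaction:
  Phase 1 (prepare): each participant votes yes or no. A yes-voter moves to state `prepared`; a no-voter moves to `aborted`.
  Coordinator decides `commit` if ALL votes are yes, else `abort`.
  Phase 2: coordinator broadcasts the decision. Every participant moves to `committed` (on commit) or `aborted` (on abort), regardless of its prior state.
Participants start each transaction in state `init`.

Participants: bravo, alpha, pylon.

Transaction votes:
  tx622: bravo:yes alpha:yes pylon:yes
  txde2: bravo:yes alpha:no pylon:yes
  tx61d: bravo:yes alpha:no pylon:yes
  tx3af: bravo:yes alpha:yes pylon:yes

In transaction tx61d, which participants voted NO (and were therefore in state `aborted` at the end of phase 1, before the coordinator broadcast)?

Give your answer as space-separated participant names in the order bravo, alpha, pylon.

Answer: alpha

Derivation:
Txn tx61d phase 1: bravo yes -> prepared; alpha no -> aborted; pylon yes -> prepared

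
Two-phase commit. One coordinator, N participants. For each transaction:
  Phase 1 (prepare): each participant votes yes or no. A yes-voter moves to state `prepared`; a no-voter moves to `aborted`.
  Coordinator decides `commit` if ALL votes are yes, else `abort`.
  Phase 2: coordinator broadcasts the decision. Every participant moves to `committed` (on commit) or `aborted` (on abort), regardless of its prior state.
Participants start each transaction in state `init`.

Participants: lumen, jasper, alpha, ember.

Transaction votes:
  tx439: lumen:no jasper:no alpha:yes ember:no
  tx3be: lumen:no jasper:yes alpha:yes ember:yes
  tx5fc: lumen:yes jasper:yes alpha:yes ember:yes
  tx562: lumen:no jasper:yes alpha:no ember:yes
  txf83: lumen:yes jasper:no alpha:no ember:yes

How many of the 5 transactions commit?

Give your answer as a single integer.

tx439: no from lumen, jasper, ember -> abort (commits=0)
tx3be: no from lumen -> abort (commits=0)
tx5fc: all yes -> commit (commits=1)
tx562: no from lumen, alpha -> abort (commits=1)
txf83: no from jasper, alpha -> abort (commits=1)

Answer: 1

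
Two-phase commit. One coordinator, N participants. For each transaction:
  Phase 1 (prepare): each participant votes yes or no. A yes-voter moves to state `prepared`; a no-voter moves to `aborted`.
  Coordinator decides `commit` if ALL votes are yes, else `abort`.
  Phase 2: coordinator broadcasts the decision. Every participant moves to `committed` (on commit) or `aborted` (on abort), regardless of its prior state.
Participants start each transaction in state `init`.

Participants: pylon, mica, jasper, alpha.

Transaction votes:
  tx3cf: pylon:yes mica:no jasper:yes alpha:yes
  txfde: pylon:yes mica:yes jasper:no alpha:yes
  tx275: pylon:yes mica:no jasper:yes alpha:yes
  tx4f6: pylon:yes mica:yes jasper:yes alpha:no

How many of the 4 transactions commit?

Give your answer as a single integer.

Answer: 0

Derivation:
tx3cf: no from mica -> abort (commits=0)
txfde: no from jasper -> abort (commits=0)
tx275: no from mica -> abort (commits=0)
tx4f6: no from alpha -> abort (commits=0)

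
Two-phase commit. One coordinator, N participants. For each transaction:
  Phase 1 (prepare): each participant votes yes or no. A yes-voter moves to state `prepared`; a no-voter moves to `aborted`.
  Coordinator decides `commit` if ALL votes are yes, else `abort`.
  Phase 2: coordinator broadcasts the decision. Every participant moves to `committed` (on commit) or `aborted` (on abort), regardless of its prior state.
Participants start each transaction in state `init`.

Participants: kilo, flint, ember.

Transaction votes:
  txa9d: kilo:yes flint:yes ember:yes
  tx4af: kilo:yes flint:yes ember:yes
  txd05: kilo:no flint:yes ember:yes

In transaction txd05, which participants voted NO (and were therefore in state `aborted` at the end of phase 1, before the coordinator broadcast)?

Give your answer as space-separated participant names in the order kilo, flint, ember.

Txn txd05 phase 1: kilo no -> aborted; flint yes -> prepared; ember yes -> prepared

Answer: kilo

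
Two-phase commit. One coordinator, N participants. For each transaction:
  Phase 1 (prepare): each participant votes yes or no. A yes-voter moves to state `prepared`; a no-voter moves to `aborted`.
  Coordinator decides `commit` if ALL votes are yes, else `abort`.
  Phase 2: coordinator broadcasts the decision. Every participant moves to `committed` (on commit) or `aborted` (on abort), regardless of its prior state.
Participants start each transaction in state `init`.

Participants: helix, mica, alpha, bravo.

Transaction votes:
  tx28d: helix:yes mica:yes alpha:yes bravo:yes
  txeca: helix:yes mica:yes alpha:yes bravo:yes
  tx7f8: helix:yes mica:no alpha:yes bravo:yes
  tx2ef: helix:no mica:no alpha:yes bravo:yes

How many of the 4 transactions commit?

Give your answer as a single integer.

tx28d: all yes -> commit (commits=1)
txeca: all yes -> commit (commits=2)
tx7f8: no from mica -> abort (commits=2)
tx2ef: no from helix, mica -> abort (commits=2)

Answer: 2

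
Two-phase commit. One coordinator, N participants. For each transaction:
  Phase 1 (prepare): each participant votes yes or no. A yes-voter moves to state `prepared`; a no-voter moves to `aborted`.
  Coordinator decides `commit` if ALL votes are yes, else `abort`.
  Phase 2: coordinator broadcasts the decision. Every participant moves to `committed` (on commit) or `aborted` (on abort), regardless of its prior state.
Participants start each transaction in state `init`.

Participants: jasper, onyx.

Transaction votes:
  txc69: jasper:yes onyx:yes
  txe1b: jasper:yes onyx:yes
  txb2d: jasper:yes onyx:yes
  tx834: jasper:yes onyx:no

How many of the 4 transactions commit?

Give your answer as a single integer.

txc69: all yes -> commit (commits=1)
txe1b: all yes -> commit (commits=2)
txb2d: all yes -> commit (commits=3)
tx834: no from onyx -> abort (commits=3)

Answer: 3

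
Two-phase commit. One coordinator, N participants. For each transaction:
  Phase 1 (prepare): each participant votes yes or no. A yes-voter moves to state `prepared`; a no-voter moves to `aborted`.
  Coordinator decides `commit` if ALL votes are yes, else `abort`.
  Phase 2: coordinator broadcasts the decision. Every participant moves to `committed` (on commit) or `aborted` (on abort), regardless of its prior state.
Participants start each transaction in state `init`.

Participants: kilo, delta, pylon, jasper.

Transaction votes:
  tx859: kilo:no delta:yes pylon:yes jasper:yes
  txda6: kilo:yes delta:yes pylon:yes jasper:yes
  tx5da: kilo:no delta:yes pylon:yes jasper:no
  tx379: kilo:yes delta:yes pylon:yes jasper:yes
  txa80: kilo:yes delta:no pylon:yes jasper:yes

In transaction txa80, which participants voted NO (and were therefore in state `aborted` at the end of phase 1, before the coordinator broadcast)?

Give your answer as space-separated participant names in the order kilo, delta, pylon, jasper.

Txn txa80 phase 1: kilo yes -> prepared; delta no -> aborted; pylon yes -> prepared; jasper yes -> prepared

Answer: delta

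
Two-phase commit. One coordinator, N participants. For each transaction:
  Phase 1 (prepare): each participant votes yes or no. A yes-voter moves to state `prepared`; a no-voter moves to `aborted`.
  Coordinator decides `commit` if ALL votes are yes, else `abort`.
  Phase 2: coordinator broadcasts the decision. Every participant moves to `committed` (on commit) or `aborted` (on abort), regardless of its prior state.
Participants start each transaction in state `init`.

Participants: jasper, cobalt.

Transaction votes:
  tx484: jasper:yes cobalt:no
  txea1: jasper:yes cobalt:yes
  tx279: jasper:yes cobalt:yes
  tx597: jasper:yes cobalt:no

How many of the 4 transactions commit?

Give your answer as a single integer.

tx484: no from cobalt -> abort (commits=0)
txea1: all yes -> commit (commits=1)
tx279: all yes -> commit (commits=2)
tx597: no from cobalt -> abort (commits=2)

Answer: 2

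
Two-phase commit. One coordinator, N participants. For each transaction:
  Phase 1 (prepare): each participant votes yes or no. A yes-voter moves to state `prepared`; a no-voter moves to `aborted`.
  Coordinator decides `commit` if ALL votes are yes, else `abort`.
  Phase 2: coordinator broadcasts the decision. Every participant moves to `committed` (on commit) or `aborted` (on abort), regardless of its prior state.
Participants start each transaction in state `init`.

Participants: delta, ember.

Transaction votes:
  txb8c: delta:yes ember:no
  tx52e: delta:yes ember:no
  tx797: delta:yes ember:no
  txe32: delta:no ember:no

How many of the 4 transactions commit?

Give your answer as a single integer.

Answer: 0

Derivation:
txb8c: no from ember -> abort (commits=0)
tx52e: no from ember -> abort (commits=0)
tx797: no from ember -> abort (commits=0)
txe32: no from delta, ember -> abort (commits=0)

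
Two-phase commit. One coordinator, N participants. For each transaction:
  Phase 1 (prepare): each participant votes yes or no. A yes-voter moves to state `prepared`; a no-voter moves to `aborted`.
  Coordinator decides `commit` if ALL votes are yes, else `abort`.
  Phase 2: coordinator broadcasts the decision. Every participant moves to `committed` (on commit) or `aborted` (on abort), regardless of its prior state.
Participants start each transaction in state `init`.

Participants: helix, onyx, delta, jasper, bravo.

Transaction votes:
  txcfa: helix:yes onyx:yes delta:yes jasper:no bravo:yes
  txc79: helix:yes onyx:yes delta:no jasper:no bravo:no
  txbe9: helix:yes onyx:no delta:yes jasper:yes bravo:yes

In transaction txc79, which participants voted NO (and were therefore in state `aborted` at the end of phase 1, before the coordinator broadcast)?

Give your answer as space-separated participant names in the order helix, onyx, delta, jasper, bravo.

Answer: delta jasper bravo

Derivation:
Txn txc79 phase 1: helix yes -> prepared; onyx yes -> prepared; delta no -> aborted; jasper no -> aborted; bravo no -> aborted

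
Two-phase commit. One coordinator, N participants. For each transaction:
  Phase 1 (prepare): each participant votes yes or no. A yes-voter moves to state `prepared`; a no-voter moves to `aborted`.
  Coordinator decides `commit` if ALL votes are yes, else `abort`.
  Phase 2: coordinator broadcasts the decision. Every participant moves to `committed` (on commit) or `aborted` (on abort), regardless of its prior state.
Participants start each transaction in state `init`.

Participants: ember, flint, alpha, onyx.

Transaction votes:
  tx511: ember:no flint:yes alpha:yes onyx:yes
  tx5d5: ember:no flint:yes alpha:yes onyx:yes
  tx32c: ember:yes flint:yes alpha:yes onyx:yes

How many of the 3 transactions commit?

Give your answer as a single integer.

Answer: 1

Derivation:
tx511: no from ember -> abort (commits=0)
tx5d5: no from ember -> abort (commits=0)
tx32c: all yes -> commit (commits=1)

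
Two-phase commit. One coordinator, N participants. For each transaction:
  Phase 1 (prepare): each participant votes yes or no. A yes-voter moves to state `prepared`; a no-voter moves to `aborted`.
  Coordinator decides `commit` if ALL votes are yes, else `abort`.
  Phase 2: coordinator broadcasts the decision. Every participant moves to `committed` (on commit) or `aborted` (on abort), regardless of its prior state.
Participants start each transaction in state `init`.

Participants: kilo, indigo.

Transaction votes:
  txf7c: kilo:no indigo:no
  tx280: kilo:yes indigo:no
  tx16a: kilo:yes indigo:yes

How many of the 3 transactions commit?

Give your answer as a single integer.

txf7c: no from kilo, indigo -> abort (commits=0)
tx280: no from indigo -> abort (commits=0)
tx16a: all yes -> commit (commits=1)

Answer: 1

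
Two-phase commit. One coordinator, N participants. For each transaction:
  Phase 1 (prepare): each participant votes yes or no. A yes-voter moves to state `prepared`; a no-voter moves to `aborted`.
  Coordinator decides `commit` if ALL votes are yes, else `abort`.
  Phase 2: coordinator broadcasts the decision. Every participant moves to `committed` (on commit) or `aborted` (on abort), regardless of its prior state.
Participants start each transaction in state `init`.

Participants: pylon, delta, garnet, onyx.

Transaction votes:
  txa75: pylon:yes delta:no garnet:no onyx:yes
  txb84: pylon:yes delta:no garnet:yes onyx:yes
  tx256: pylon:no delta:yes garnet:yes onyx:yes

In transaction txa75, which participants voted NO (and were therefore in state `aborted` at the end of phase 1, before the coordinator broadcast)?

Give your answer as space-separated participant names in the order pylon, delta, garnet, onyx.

Txn txa75 phase 1: pylon yes -> prepared; delta no -> aborted; garnet no -> aborted; onyx yes -> prepared

Answer: delta garnet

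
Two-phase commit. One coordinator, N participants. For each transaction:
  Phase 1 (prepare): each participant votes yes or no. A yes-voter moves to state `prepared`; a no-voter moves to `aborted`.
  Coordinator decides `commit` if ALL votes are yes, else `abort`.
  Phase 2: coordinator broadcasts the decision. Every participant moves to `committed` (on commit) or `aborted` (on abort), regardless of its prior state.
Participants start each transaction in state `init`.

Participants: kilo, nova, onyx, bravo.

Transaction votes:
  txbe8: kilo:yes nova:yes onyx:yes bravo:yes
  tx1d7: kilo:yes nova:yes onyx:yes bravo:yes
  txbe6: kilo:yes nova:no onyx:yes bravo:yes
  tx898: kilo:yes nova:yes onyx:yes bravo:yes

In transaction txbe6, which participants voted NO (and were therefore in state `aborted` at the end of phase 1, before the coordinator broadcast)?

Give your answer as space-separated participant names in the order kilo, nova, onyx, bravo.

Answer: nova

Derivation:
Txn txbe6 phase 1: kilo yes -> prepared; nova no -> aborted; onyx yes -> prepared; bravo yes -> prepared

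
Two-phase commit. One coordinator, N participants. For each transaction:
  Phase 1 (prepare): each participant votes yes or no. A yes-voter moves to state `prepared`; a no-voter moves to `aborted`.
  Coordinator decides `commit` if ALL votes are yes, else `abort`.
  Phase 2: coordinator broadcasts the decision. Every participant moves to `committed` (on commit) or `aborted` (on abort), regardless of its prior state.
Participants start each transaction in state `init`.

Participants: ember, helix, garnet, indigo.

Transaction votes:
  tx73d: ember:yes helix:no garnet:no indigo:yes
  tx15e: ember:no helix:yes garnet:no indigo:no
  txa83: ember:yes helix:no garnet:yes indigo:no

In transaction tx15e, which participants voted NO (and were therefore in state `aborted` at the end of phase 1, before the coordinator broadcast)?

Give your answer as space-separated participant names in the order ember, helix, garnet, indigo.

Answer: ember garnet indigo

Derivation:
Txn tx15e phase 1: ember no -> aborted; helix yes -> prepared; garnet no -> aborted; indigo no -> aborted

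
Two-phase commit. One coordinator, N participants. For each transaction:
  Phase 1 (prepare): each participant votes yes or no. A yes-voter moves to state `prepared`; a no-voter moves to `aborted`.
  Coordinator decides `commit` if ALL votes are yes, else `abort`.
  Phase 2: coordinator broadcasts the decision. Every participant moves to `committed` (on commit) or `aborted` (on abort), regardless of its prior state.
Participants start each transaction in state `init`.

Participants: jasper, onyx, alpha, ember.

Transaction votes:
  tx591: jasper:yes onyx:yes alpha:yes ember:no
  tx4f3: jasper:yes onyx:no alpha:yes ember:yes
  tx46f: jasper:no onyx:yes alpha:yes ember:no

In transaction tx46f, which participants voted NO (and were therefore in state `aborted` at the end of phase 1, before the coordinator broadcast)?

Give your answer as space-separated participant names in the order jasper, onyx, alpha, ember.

Answer: jasper ember

Derivation:
Txn tx46f phase 1: jasper no -> aborted; onyx yes -> prepared; alpha yes -> prepared; ember no -> aborted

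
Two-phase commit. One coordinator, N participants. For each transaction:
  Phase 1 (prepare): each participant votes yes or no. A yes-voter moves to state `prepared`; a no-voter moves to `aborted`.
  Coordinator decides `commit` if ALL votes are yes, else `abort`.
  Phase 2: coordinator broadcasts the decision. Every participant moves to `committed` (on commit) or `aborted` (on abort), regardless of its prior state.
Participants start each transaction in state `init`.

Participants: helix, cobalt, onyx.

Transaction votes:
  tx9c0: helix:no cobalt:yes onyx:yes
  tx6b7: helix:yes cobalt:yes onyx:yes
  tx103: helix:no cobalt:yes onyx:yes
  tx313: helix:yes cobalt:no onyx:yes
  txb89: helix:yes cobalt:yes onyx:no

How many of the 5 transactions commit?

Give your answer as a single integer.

tx9c0: no from helix -> abort (commits=0)
tx6b7: all yes -> commit (commits=1)
tx103: no from helix -> abort (commits=1)
tx313: no from cobalt -> abort (commits=1)
txb89: no from onyx -> abort (commits=1)

Answer: 1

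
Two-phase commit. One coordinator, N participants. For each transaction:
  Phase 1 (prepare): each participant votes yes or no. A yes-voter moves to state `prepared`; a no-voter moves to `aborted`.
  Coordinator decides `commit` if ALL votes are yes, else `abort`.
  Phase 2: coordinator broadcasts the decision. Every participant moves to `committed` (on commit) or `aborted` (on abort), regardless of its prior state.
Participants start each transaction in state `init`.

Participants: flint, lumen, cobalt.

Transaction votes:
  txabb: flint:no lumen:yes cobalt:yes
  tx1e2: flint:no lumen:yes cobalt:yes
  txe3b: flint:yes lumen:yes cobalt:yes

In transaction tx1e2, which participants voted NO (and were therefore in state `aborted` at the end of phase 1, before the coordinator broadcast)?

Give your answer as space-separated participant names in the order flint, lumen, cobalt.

Answer: flint

Derivation:
Txn tx1e2 phase 1: flint no -> aborted; lumen yes -> prepared; cobalt yes -> prepared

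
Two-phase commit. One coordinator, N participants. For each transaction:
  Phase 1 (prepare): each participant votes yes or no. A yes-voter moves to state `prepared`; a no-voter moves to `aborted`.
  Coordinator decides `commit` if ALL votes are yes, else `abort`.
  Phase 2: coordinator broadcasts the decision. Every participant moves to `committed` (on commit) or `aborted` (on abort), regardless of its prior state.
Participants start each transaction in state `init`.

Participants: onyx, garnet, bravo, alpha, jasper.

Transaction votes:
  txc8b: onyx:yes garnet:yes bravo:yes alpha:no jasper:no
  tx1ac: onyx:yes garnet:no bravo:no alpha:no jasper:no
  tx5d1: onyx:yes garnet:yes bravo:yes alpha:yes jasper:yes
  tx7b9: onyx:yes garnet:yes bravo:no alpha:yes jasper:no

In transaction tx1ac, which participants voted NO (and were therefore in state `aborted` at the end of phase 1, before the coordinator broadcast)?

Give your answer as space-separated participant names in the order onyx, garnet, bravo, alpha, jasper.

Answer: garnet bravo alpha jasper

Derivation:
Txn tx1ac phase 1: onyx yes -> prepared; garnet no -> aborted; bravo no -> aborted; alpha no -> aborted; jasper no -> aborted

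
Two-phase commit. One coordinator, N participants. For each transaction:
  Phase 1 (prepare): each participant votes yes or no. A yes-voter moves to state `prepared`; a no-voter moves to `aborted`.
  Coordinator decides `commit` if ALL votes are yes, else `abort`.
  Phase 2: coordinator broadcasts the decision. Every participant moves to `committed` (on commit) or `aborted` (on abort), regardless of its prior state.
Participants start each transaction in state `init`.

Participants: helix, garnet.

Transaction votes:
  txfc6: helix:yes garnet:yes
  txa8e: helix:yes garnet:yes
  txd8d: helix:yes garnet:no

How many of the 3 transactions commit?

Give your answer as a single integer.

Answer: 2

Derivation:
txfc6: all yes -> commit (commits=1)
txa8e: all yes -> commit (commits=2)
txd8d: no from garnet -> abort (commits=2)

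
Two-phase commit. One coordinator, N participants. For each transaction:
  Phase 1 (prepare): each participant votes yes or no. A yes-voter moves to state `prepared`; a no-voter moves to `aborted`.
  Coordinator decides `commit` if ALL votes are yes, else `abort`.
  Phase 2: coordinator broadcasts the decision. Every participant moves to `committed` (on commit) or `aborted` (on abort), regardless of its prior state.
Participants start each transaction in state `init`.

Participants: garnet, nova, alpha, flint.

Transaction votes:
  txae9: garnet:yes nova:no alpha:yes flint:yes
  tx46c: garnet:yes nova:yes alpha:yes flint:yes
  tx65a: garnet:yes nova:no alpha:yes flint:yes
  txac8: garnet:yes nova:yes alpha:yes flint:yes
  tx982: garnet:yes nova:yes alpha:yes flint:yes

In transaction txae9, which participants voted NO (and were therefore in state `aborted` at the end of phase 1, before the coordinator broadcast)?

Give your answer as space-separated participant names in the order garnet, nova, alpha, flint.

Txn txae9 phase 1: garnet yes -> prepared; nova no -> aborted; alpha yes -> prepared; flint yes -> prepared

Answer: nova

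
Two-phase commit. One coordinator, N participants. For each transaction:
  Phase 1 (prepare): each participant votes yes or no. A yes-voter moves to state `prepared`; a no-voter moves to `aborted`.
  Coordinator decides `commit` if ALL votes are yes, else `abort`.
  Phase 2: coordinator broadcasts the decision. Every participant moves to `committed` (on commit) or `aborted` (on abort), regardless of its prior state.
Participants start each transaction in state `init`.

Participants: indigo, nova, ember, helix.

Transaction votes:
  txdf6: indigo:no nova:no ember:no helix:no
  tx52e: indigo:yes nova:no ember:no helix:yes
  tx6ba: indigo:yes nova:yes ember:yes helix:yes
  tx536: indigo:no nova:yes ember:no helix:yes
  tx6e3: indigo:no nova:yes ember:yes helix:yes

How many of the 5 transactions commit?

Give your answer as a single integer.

txdf6: no from indigo, nova, ember, helix -> abort (commits=0)
tx52e: no from nova, ember -> abort (commits=0)
tx6ba: all yes -> commit (commits=1)
tx536: no from indigo, ember -> abort (commits=1)
tx6e3: no from indigo -> abort (commits=1)

Answer: 1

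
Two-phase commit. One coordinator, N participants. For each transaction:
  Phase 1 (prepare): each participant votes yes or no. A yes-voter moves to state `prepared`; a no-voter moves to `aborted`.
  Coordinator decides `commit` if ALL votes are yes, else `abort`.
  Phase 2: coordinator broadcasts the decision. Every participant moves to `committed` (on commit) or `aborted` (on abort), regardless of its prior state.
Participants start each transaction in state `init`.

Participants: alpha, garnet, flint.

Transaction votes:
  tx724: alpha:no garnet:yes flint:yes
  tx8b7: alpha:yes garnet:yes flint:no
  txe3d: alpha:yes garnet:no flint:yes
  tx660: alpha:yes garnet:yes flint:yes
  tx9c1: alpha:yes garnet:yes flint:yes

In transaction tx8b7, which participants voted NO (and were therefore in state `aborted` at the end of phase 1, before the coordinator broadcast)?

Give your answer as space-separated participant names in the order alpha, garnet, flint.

Txn tx8b7 phase 1: alpha yes -> prepared; garnet yes -> prepared; flint no -> aborted

Answer: flint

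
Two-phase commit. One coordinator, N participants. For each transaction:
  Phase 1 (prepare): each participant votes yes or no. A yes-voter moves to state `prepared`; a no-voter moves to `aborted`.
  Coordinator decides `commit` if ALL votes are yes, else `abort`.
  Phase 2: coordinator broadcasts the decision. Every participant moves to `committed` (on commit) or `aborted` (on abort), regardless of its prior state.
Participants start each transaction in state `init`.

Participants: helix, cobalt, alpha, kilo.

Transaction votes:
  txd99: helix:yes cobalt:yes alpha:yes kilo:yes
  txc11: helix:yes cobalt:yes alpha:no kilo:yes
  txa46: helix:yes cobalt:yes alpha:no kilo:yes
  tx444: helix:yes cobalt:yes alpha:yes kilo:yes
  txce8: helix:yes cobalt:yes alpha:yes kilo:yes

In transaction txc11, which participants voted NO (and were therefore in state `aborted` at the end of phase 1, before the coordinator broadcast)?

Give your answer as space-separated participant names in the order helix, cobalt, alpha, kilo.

Answer: alpha

Derivation:
Txn txc11 phase 1: helix yes -> prepared; cobalt yes -> prepared; alpha no -> aborted; kilo yes -> prepared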